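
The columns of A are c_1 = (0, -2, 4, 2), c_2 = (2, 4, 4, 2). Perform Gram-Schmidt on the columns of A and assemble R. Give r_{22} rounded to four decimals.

r_{22} = 5.8310

c_1 = (0, -2, 4, 2); ‖c_1‖ = 4.8990, so e_1 = (0.0000, -0.4082, 0.8165, 0.4082).
e_1·c_2 = 0.0000·2 + (-0.4082)·4 + 0.8165·4 + 0.4082·2 = 2.4495.
u_2 = c_2 − 2.4495·e_1 = (2.0000, 5.0000, 2.0000, 1.0000).
r_{22} = ‖u_2‖ = 5.8310.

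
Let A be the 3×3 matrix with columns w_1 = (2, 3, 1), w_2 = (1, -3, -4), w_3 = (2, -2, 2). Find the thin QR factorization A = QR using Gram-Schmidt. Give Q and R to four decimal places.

Q = [[0.5345, 0.6172, 0.5774], [0.8018, -0.1543, -0.5774], [0.2673, -0.7715, 0.5774]], R = [[3.7417, -2.9399, 0.0000], [0.0000, 4.1662, 0.0000], [0.0000, 0.0000, 3.4641]]

w_1 = (2, 3, 1); ‖w_1‖ = 3.7417, so q_1 = (0.5345, 0.8018, 0.2673).
q_1·w_2 = 0.5345·1 + 0.8018·(-3) + 0.2673·(-4) = -2.9399.
u_2 = w_2 + 2.9399·q_1 = (2.5714, -0.6429, -3.2143).
‖u_2‖ = 4.1662, so q_2 = (0.6172, -0.1543, -0.7715).
q_1·w_3 = 0.5345·2 + 0.8018·(-2) + 0.2673·2 = 0.0000; q_2·w_3 = 0.6172·2 + (-0.1543)·(-2) + (-0.7715)·2 = 0.0000.
u_3 = w_3 + 0.0000·q_1 + 0.0000·q_2 = (2.0000, -2.0000, 2.0000).
‖u_3‖ = 3.4641, so q_3 = (0.5774, -0.5774, 0.5774).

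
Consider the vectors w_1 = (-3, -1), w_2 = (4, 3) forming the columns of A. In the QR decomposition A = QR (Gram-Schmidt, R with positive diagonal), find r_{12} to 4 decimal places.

r_{12} = -4.7434

w_1 = (-3, -1); ‖w_1‖ = 3.1623, so q_1 = (-0.9487, -0.3162).
r_{12} = q_1·w_2 = -4.7434.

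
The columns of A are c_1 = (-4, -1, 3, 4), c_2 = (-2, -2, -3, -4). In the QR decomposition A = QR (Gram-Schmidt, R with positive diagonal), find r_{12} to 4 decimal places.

q_1 = c_1/‖c_1‖ = (-4, -1, 3, 4)/6.4807 = (-0.6172, -0.1543, 0.4629, 0.6172).
r_{12} = q_1·c_2 = -2.3146.

r_{12} = -2.3146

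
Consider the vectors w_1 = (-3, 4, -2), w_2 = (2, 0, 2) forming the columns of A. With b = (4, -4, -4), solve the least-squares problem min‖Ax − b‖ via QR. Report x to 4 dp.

x = (-1.2121, -1.5152)

w_1 = (-3, 4, -2); ‖w_1‖ = 5.3852, so e_1 = (-0.5571, 0.7428, -0.3714).
e_1·w_2 = (-0.5571)·2 + 0.7428·0 + (-0.3714)·2 = -1.8570.
u_2 = w_2 + 1.8570·e_1 = (0.9655, 1.3793, 1.3103).
‖u_2‖ = 2.1335, so e_2 = (0.4526, 0.6465, 0.6142).
Qᵀb = (-3.7139, -3.2325).
Back-substitute: x_2 = -3.2325/2.1335 = -1.5152.
x_1 = (-3.7139 + 1.8570·(-1.5152))/5.3852 = -1.2121.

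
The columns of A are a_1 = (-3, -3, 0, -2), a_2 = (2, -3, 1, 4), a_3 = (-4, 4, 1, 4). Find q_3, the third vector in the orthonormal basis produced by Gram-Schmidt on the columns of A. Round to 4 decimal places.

a_1 = (-3, -3, 0, -2); ‖a_1‖ = 4.6904, so q_1 = (-0.6396, -0.6396, 0.0000, -0.4264).
q_1·a_2 = (-0.6396)·2 + (-0.6396)·(-3) + 0.0000·1 + (-0.4264)·4 = -1.0660.
u_2 = a_2 + 1.0660·q_1 = (1.3182, -3.6818, 1.0000, 3.5455).
‖u_2‖ = 5.3725, so q_2 = (0.2454, -0.6853, 0.1861, 0.6599).
q_1·a_3 = (-0.6396)·(-4) + (-0.6396)·4 + 0.0000·1 + (-0.4264)·4 = -1.7056; q_2·a_3 = 0.2454·(-4) + (-0.6853)·4 + 0.1861·1 + 0.6599·4 = -0.8968.
u_3 = a_3 + 1.7056·q_1 + 0.8968·q_2 = (-4.8709, 2.2945, 1.1669, 3.8646).
‖u_3‖ = 6.7295, so q_3 = (-0.7238, 0.3410, 0.1734, 0.5743).

q_3 = (-0.7238, 0.3410, 0.1734, 0.5743)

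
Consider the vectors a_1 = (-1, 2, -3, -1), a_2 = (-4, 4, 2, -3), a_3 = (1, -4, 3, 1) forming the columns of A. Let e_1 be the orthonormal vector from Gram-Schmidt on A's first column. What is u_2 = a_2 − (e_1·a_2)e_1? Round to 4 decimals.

u_2 = (-3.4000, 2.8000, 3.8000, -2.4000)

a_1 = (-1, 2, -3, -1); ‖a_1‖ = 3.8730, so e_1 = (-0.2582, 0.5164, -0.7746, -0.2582).
e_1·a_2 = (-0.2582)·(-4) + 0.5164·4 + (-0.7746)·2 + (-0.2582)·(-3) = 2.3238.
u_2 = a_2 − 2.3238·e_1 = (-3.4000, 2.8000, 3.8000, -2.4000).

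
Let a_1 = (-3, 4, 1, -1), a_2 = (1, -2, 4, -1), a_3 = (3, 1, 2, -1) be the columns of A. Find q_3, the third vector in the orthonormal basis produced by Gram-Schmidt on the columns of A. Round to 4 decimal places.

q_3 = (0.8122, 0.5604, 0.0377, -0.1576)

a_1 = (-3, 4, 1, -1); ‖a_1‖ = 5.1962, so q_1 = (-0.5774, 0.7698, 0.1925, -0.1925).
q_1·a_2 = (-0.5774)·1 + 0.7698·(-2) + 0.1925·4 + (-0.1925)·(-1) = -1.1547.
u_2 = a_2 + 1.1547·q_1 = (0.3333, -1.1111, 4.2222, -1.2222).
‖u_2‖ = 4.5461, so q_2 = (0.0733, -0.2444, 0.9288, -0.2689).
q_1·a_3 = (-0.5774)·3 + 0.7698·1 + 0.1925·2 + (-0.1925)·(-1) = -0.3849; q_2·a_3 = 0.0733·3 + (-0.2444)·1 + 0.9288·2 + (-0.2689)·(-1) = 2.1019.
u_3 = a_3 + 0.3849·q_1 − 2.1019·q_2 = (2.6237, 1.8100, 0.1219, -0.5090).
‖u_3‖ = 3.2301, so q_3 = (0.8122, 0.5604, 0.0377, -0.1576).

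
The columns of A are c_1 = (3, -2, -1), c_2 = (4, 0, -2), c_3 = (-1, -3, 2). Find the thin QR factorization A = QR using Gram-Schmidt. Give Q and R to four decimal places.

c_1 = (3, -2, -1); ‖c_1‖ = 3.7417, so e_1 = (0.8018, -0.5345, -0.2673).
e_1·c_2 = 0.8018·4 + (-0.5345)·0 + (-0.2673)·(-2) = 3.7417.
u_2 = c_2 − 3.7417·e_1 = (1.0000, 2.0000, -1.0000).
‖u_2‖ = 2.4495, so e_2 = (0.4082, 0.8165, -0.4082).
e_1·c_3 = 0.8018·(-1) + (-0.5345)·(-3) + (-0.2673)·2 = 0.2673; e_2·c_3 = 0.4082·(-1) + 0.8165·(-3) + (-0.4082)·2 = -3.6742.
u_3 = c_3 − 0.2673·e_1 + 3.6742·e_2 = (0.2857, 0.1429, 0.5714).
‖u_3‖ = 0.6547, so e_3 = (0.4364, 0.2182, 0.8729).

Q = [[0.8018, 0.4082, 0.4364], [-0.5345, 0.8165, 0.2182], [-0.2673, -0.4082, 0.8729]], R = [[3.7417, 3.7417, 0.2673], [0.0000, 2.4495, -3.6742], [0.0000, 0.0000, 0.6547]]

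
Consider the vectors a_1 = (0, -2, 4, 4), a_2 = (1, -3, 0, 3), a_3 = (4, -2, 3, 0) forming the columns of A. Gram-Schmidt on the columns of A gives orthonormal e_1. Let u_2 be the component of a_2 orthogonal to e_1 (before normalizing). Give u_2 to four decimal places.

a_1 = (0, -2, 4, 4); ‖a_1‖ = 6.0000, so e_1 = (0.0000, -0.3333, 0.6667, 0.6667).
e_1·a_2 = 0.0000·1 + (-0.3333)·(-3) + 0.6667·0 + 0.6667·3 = 3.0000.
u_2 = a_2 − 3.0000·e_1 = (1.0000, -2.0000, -2.0000, 1.0000).

u_2 = (1.0000, -2.0000, -2.0000, 1.0000)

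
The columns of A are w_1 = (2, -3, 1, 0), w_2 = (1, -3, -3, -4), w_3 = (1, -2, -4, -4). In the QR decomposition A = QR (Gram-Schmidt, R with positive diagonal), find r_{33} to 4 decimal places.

r_{33} = 0.8279

w_1 = (2, -3, 1, 0); ‖w_1‖ = 3.7417, so q_1 = (0.5345, -0.8018, 0.2673, 0.0000).
q_1·w_2 = 0.5345·1 + (-0.8018)·(-3) + 0.2673·(-3) + 0.0000·(-4) = 2.1381.
u_2 = w_2 − 2.1381·q_1 = (-0.1429, -1.2857, -3.5714, -4.0000).
‖u_2‖ = 5.5162, so q_2 = (-0.0259, -0.2331, -0.6474, -0.7251).
q_1·w_3 = 0.5345·1 + (-0.8018)·(-2) + 0.2673·(-4) + 0.0000·(-4) = 1.0690; q_2·w_3 = (-0.0259)·1 + (-0.2331)·(-2) + (-0.6474)·(-4) + (-0.7251)·(-4) = 5.9306.
u_3 = w_3 − 1.0690·q_1 − 5.9306·q_2 = (0.5822, 0.2394, -0.4460, 0.3005).
r_{33} = ‖u_3‖ = 0.8279.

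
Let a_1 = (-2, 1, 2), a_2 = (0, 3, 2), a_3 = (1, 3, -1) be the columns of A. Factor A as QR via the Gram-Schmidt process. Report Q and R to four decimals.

Q = [[-0.6667, 0.5659, -0.4851], [0.3333, 0.8085, 0.4851], [0.6667, 0.1617, -0.7276]], R = [[3.0000, 2.3333, -0.3333], [0.0000, 2.7487, 2.8296], [0.0000, 0.0000, 1.6977]]

a_1 = (-2, 1, 2); ‖a_1‖ = 3.0000, so e_1 = (-0.6667, 0.3333, 0.6667).
e_1·a_2 = (-0.6667)·0 + 0.3333·3 + 0.6667·2 = 2.3333.
u_2 = a_2 − 2.3333·e_1 = (1.5556, 2.2222, 0.4444).
‖u_2‖ = 2.7487, so e_2 = (0.5659, 0.8085, 0.1617).
e_1·a_3 = (-0.6667)·1 + 0.3333·3 + 0.6667·(-1) = -0.3333; e_2·a_3 = 0.5659·1 + 0.8085·3 + 0.1617·(-1) = 2.8296.
u_3 = a_3 + 0.3333·e_1 − 2.8296·e_2 = (-0.8235, 0.8235, -1.2353).
‖u_3‖ = 1.6977, so e_3 = (-0.4851, 0.4851, -0.7276).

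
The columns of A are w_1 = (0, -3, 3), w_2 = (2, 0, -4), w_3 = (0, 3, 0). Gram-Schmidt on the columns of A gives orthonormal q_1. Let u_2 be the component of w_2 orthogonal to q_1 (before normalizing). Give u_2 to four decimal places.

u_2 = (2.0000, -2.0000, -2.0000)

q_1 = w_1/‖w_1‖ = (0, -3, 3)/4.2426 = (0.0000, -0.7071, 0.7071).
r_{12} = q_1·w_2 = -2.8284.
u_2 = w_2 + 2.8284·q_1 = (2.0000, -2.0000, -2.0000).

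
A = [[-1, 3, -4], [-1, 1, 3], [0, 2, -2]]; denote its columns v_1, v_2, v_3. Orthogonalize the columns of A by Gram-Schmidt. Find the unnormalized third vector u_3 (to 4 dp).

v_1 = (-1, -1, 0); ‖v_1‖ = 1.4142, so q_1 = (-0.7071, -0.7071, 0.0000).
q_1·v_2 = (-0.7071)·3 + (-0.7071)·1 + 0.0000·2 = -2.8284.
u_2 = v_2 + 2.8284·q_1 = (1.0000, -1.0000, 2.0000).
‖u_2‖ = 2.4495, so q_2 = (0.4082, -0.4082, 0.8165).
q_1·v_3 = (-0.7071)·(-4) + (-0.7071)·3 + 0.0000·(-2) = 0.7071; q_2·v_3 = 0.4082·(-4) + (-0.4082)·3 + 0.8165·(-2) = -4.4907.
u_3 = v_3 − 0.7071·q_1 + 4.4907·q_2 = (-1.6667, 1.6667, 1.6667).

u_3 = (-1.6667, 1.6667, 1.6667)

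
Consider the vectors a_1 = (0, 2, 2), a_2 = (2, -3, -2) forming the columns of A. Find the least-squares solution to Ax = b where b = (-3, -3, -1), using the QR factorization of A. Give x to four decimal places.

a_1 = (0, 2, 2); ‖a_1‖ = 2.8284, so q_1 = (0.0000, 0.7071, 0.7071).
q_1·a_2 = 0.0000·2 + 0.7071·(-3) + 0.7071·(-2) = -3.5355.
u_2 = a_2 + 3.5355·q_1 = (2.0000, -0.5000, 0.5000).
‖u_2‖ = 2.1213, so q_2 = (0.9428, -0.2357, 0.2357).
Qᵀb = (-2.8284, -2.3570).
Back-substitute: x_2 = -2.3570/2.1213 = -1.1111.
x_1 = (-2.8284 + 3.5355·(-1.1111))/2.8284 = -2.3889.

x = (-2.3889, -1.1111)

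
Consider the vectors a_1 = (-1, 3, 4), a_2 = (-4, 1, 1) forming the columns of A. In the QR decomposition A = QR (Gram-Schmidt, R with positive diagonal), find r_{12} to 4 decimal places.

r_{12} = 2.1573

a_1 = (-1, 3, 4); ‖a_1‖ = 5.0990, so q_1 = (-0.1961, 0.5883, 0.7845).
r_{12} = q_1·a_2 = 2.1573.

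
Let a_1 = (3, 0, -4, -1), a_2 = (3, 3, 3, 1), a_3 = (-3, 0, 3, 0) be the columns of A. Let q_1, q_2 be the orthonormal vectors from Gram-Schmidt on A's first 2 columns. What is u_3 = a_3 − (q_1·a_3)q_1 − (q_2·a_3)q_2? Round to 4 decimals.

u_3 = (-0.1685, 0.3539, 0.0506, -0.7079)

a_1 = (3, 0, -4, -1); ‖a_1‖ = 5.0990, so q_1 = (0.5883, 0.0000, -0.7845, -0.1961).
q_1·a_2 = 0.5883·3 + 0.0000·3 + (-0.7845)·3 + (-0.1961)·1 = -0.7845.
u_2 = a_2 + 0.7845·q_1 = (3.4615, 3.0000, 2.3846, 0.8462).
‖u_2‖ = 5.2330, so q_2 = (0.6615, 0.5733, 0.4557, 0.1617).
q_1·a_3 = 0.5883·(-3) + 0.0000·0 + (-0.7845)·3 + (-0.1961)·0 = -4.1184; q_2·a_3 = 0.6615·(-3) + 0.5733·0 + 0.4557·3 + 0.1617·0 = -0.6174.
u_3 = a_3 + 4.1184·q_1 + 0.6174·q_2 = (-0.1685, 0.3539, 0.0506, -0.7079).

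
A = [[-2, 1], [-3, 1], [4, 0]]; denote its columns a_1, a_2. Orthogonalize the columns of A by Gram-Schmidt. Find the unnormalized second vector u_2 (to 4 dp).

a_1 = (-2, -3, 4); ‖a_1‖ = 5.3852, so q_1 = (-0.3714, -0.5571, 0.7428).
q_1·a_2 = (-0.3714)·1 + (-0.5571)·1 + 0.7428·0 = -0.9285.
u_2 = a_2 + 0.9285·q_1 = (0.6552, 0.4828, 0.6897).

u_2 = (0.6552, 0.4828, 0.6897)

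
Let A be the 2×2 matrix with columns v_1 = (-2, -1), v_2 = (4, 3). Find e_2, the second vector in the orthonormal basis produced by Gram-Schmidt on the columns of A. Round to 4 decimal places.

e_2 = (-0.4472, 0.8944)

e_1 = v_1/‖v_1‖ = (-2, -1)/2.2361 = (-0.8944, -0.4472).
r_{12} = e_1·v_2 = -4.9193.
u_2 = v_2 + 4.9193·e_1 = (-0.4000, 0.8000).
‖u_2‖ = 0.8944, so e_2 = (-0.4472, 0.8944).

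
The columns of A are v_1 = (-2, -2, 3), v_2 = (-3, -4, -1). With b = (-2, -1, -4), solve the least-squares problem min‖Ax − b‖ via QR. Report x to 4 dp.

x = (-0.9657, 0.9470)

v_1 = (-2, -2, 3); ‖v_1‖ = 4.1231, so e_1 = (-0.4851, -0.4851, 0.7276).
e_1·v_2 = (-0.4851)·(-3) + (-0.4851)·(-4) + 0.7276·(-1) = 2.6679.
u_2 = v_2 − 2.6679·e_1 = (-1.7059, -2.7059, -2.9412).
‖u_2‖ = 4.3454, so e_2 = (-0.3926, -0.6227, -0.6769).
Qᵀb = (-1.4552, 4.1153).
Back-substitute: x_2 = 4.1153/4.3454 = 0.9470.
x_1 = (-1.4552 − 2.6679·0.9470)/4.1231 = -0.9657.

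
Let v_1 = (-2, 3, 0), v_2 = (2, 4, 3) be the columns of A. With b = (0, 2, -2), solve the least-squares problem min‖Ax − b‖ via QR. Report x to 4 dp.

v_1 = (-2, 3, 0); ‖v_1‖ = 3.6056, so q_1 = (-0.5547, 0.8321, 0.0000).
q_1·v_2 = (-0.5547)·2 + 0.8321·4 + 0.0000·3 = 2.2188.
u_2 = v_2 − 2.2188·q_1 = (3.2308, 2.1538, 3.0000).
‖u_2‖ = 4.9068, so q_2 = (0.6584, 0.4389, 0.6114).
Qᵀb = (1.6641, -0.3449).
Back-substitute: x_2 = -0.3449/4.9068 = -0.0703.
x_1 = (1.6641 − 2.2188·(-0.0703))/3.6056 = 0.5048.

x = (0.5048, -0.0703)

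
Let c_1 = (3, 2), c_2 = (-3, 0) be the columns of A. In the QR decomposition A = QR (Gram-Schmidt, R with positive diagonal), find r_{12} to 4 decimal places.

r_{12} = -2.4962

c_1 = (3, 2); ‖c_1‖ = 3.6056, so q_1 = (0.8321, 0.5547).
r_{12} = q_1·c_2 = -2.4962.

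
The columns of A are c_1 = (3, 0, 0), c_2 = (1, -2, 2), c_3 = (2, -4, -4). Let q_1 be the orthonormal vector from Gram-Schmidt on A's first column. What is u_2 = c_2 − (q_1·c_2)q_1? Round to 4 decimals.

q_1 = c_1/‖c_1‖ = (3, 0, 0)/3.0000 = (1.0000, 0.0000, 0.0000).
r_{12} = q_1·c_2 = 1.0000.
u_2 = c_2 − 1.0000·q_1 = (0.0000, -2.0000, 2.0000).

u_2 = (0.0000, -2.0000, 2.0000)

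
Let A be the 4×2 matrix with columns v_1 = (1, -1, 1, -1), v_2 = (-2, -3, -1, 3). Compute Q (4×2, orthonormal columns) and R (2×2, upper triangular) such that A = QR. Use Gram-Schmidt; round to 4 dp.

v_1 = (1, -1, 1, -1); ‖v_1‖ = 2.0000, so e_1 = (0.5000, -0.5000, 0.5000, -0.5000).
e_1·v_2 = 0.5000·(-2) + (-0.5000)·(-3) + 0.5000·(-1) + (-0.5000)·3 = -1.5000.
u_2 = v_2 + 1.5000·e_1 = (-1.2500, -3.7500, -0.2500, 2.2500).
‖u_2‖ = 4.5552, so e_2 = (-0.2744, -0.8232, -0.0549, 0.4939).

Q = [[0.5000, -0.2744], [-0.5000, -0.8232], [0.5000, -0.0549], [-0.5000, 0.4939]], R = [[2.0000, -1.5000], [0.0000, 4.5552]]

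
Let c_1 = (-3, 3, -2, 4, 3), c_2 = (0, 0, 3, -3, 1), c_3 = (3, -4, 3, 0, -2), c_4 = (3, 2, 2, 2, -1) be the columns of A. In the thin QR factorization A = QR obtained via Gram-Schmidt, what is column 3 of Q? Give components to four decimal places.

e_3 = (0.1755, -0.4433, 0.5843, 0.6372, 0.1587)

c_1 = (-3, 3, -2, 4, 3); ‖c_1‖ = 6.8557, so e_1 = (-0.4376, 0.4376, -0.2917, 0.5835, 0.4376).
e_1·c_2 = (-0.4376)·0 + 0.4376·0 + (-0.2917)·3 + 0.5835·(-3) + 0.4376·1 = -2.1880.
u_2 = c_2 + 2.1880·e_1 = (-0.9574, 0.9574, 2.3617, -1.7234, 1.9574).
‖u_2‖ = 3.7700, so e_2 = (-0.2540, 0.2540, 0.6264, -0.4571, 0.5192).
e_1·c_3 = (-0.4376)·3 + 0.4376·(-4) + (-0.2917)·3 + 0.5835·0 + 0.4376·(-2) = -4.8135; e_2·c_3 = (-0.2540)·3 + 0.2540·(-4) + 0.6264·3 + (-0.4571)·0 + 0.5192·(-2) = -0.9369.
u_3 = c_3 + 4.8135·e_1 + 0.9369·e_2 = (0.6557, -1.6557, 2.1826, 2.3802, 0.5928).
‖u_3‖ = 3.7353, so e_3 = (0.1755, -0.4433, 0.5843, 0.6372, 0.1587).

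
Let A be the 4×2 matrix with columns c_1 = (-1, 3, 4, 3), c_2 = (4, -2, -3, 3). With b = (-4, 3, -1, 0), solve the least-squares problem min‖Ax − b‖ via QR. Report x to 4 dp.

c_1 = (-1, 3, 4, 3); ‖c_1‖ = 5.9161, so e_1 = (-0.1690, 0.5071, 0.6761, 0.5071).
e_1·c_2 = (-0.1690)·4 + 0.5071·(-2) + 0.6761·(-3) + 0.5071·3 = -2.1974.
u_2 = c_2 + 2.1974·e_1 = (3.6286, -0.8857, -1.5143, 4.1143).
‖u_2‖ = 5.7595, so e_2 = (0.6300, -0.1538, -0.2629, 0.7144).
Qᵀb = (1.5213, -2.7185).
Back-substitute: x_2 = -2.7185/5.7595 = -0.4720.
x_1 = (1.5213 + 2.1974·(-0.4720))/5.9161 = 0.0818.

x = (0.0818, -0.4720)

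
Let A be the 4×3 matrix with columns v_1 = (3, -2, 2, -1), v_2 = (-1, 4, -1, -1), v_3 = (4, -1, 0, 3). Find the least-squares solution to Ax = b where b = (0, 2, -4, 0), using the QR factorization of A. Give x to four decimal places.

v_1 = (3, -2, 2, -1); ‖v_1‖ = 4.2426, so q_1 = (0.7071, -0.4714, 0.4714, -0.2357).
q_1·v_2 = 0.7071·(-1) + (-0.4714)·4 + 0.4714·(-1) + (-0.2357)·(-1) = -2.8284.
u_2 = v_2 + 2.8284·q_1 = (1.0000, 2.6667, 0.3333, -1.6667).
‖u_2‖ = 3.3166, so q_2 = (0.3015, 0.8040, 0.1005, -0.5025).
q_1·v_3 = 0.7071·4 + (-0.4714)·(-1) + 0.4714·0 + (-0.2357)·3 = 2.5927; q_2·v_3 = 0.3015·4 + 0.8040·(-1) + 0.1005·0 + (-0.5025)·3 = -1.1055.
u_3 = v_3 − 2.5927·q_1 + 1.1055·q_2 = (2.5000, 1.1111, -1.1111, 3.0556).
‖u_3‖ = 4.2492, so q_3 = (0.5883, 0.2615, -0.2615, 0.7191).
Qᵀb = (-2.8284, 1.2060, 1.5689).
Back-substitute: x_3 = 1.5689/4.2492 = 0.3692.
x_2 = (1.2060 + 1.1055·0.3692)/3.3166 = 0.4867.
x_1 = (-2.8284 + 2.8284·0.4867 − 2.5927·0.3692)/4.2426 = -0.5678.

x = (-0.5678, 0.4867, 0.3692)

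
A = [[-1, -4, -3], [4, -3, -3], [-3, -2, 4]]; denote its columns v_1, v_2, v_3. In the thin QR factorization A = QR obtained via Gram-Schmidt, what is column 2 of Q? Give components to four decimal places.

q_1 = v_1/‖v_1‖ = (-1, 4, -3)/5.0990 = (-0.1961, 0.7845, -0.5883).
r_{12} = q_1·v_2 = -0.3922.
u_2 = v_2 + 0.3922·q_1 = (-4.0769, -2.6923, -2.2308).
‖u_2‖ = 5.3709, so q_2 = (-0.7591, -0.5013, -0.4153).

q_2 = (-0.7591, -0.5013, -0.4153)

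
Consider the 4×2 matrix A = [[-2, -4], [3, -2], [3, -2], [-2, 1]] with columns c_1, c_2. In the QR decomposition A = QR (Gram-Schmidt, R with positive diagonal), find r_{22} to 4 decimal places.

c_1 = (-2, 3, 3, -2); ‖c_1‖ = 5.0990, so e_1 = (-0.3922, 0.5883, 0.5883, -0.3922).
e_1·c_2 = (-0.3922)·(-4) + 0.5883·(-2) + 0.5883·(-2) + (-0.3922)·1 = -1.1767.
u_2 = c_2 + 1.1767·e_1 = (-4.4615, -1.3077, -1.3077, 0.5385).
r_{22} = ‖u_2‖ = 4.8596.

r_{22} = 4.8596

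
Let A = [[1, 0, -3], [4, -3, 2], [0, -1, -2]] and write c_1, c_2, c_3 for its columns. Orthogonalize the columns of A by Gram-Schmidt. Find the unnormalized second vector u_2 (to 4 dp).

u_2 = (0.7059, -0.1765, -1.0000)

c_1 = (1, 4, 0); ‖c_1‖ = 4.1231, so e_1 = (0.2425, 0.9701, 0.0000).
e_1·c_2 = 0.2425·0 + 0.9701·(-3) + 0.0000·(-1) = -2.9104.
u_2 = c_2 + 2.9104·e_1 = (0.7059, -0.1765, -1.0000).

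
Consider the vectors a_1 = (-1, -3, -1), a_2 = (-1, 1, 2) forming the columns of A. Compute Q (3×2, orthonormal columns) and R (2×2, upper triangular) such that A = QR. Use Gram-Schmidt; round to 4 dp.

a_1 = (-1, -3, -1); ‖a_1‖ = 3.3166, so q_1 = (-0.3015, -0.9045, -0.3015).
q_1·a_2 = (-0.3015)·(-1) + (-0.9045)·1 + (-0.3015)·2 = -1.2060.
u_2 = a_2 + 1.2060·q_1 = (-1.3636, -0.0909, 1.6364).
‖u_2‖ = 2.1320, so q_2 = (-0.6396, -0.0426, 0.7675).

Q = [[-0.3015, -0.6396], [-0.9045, -0.0426], [-0.3015, 0.7675]], R = [[3.3166, -1.2060], [0.0000, 2.1320]]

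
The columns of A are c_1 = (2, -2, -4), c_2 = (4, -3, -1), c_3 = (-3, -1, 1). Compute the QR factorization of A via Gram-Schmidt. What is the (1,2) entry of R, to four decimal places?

c_1 = (2, -2, -4); ‖c_1‖ = 4.8990, so e_1 = (0.4082, -0.4082, -0.8165).
r_{12} = e_1·c_2 = 3.6742.

r_{12} = 3.6742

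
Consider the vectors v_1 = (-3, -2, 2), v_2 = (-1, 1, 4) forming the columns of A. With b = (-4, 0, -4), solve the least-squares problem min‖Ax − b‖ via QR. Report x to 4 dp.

v_1 = (-3, -2, 2); ‖v_1‖ = 4.1231, so e_1 = (-0.7276, -0.4851, 0.4851).
e_1·v_2 = (-0.7276)·(-1) + (-0.4851)·1 + 0.4851·4 = 2.1828.
u_2 = v_2 − 2.1828·e_1 = (0.5882, 2.0588, 2.9412).
‖u_2‖ = 3.6380, so e_2 = (0.1617, 0.5659, 0.8085).
Qᵀb = (0.9701, -3.8806).
Back-substitute: x_2 = -3.8806/3.6380 = -1.0667.
x_1 = (0.9701 − 2.1828·(-1.0667))/4.1231 = 0.8000.

x = (0.8000, -1.0667)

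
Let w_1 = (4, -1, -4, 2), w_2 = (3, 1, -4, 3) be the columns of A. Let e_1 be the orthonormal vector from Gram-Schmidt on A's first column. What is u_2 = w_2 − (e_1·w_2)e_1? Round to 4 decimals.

u_2 = (-0.5676, 1.8919, -0.4324, 1.2162)

w_1 = (4, -1, -4, 2); ‖w_1‖ = 6.0828, so e_1 = (0.6576, -0.1644, -0.6576, 0.3288).
e_1·w_2 = 0.6576·3 + (-0.1644)·1 + (-0.6576)·(-4) + 0.3288·3 = 5.4252.
u_2 = w_2 − 5.4252·e_1 = (-0.5676, 1.8919, -0.4324, 1.2162).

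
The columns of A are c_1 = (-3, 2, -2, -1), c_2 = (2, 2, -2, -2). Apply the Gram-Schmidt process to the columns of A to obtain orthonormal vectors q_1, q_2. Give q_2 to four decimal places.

q_2 = (0.6860, 0.4002, -0.4002, -0.4573)

q_1 = c_1/‖c_1‖ = (-3, 2, -2, -1)/4.2426 = (-0.7071, 0.4714, -0.4714, -0.2357).
r_{12} = q_1·c_2 = 0.9428.
u_2 = c_2 − 0.9428·q_1 = (2.6667, 1.5556, -1.5556, -1.7778).
‖u_2‖ = 3.8873, so q_2 = (0.6860, 0.4002, -0.4002, -0.4573).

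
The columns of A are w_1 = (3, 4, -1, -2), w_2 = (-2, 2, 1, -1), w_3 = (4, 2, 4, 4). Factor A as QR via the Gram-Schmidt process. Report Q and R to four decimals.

w_1 = (3, 4, -1, -2); ‖w_1‖ = 5.4772, so e_1 = (0.5477, 0.7303, -0.1826, -0.3651).
e_1·w_2 = 0.5477·(-2) + 0.7303·2 + (-0.1826)·1 + (-0.3651)·(-1) = 0.5477.
u_2 = w_2 − 0.5477·e_1 = (-2.3000, 1.6000, 1.1000, -0.8000).
‖u_2‖ = 3.1145, so e_2 = (-0.7385, 0.5137, 0.3532, -0.2569).
e_1·w_3 = 0.5477·4 + 0.7303·2 + (-0.1826)·4 + (-0.3651)·4 = 1.4606; e_2·w_3 = (-0.7385)·4 + 0.5137·2 + 0.3532·4 + (-0.2569)·4 = -1.5412.
u_3 = w_3 − 1.4606·e_1 + 1.5412·e_2 = (2.0619, 1.7251, 4.8110, 4.1375).
‖u_3‖ = 6.8914, so e_3 = (0.2992, 0.2503, 0.6981, 0.6004).

Q = [[0.5477, -0.7385, 0.2992], [0.7303, 0.5137, 0.2503], [-0.1826, 0.3532, 0.6981], [-0.3651, -0.2569, 0.6004]], R = [[5.4772, 0.5477, 1.4606], [0.0000, 3.1145, -1.5412], [0.0000, 0.0000, 6.8914]]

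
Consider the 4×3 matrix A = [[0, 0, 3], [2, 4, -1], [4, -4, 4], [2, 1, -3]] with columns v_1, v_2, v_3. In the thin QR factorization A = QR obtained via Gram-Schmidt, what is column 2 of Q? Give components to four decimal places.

q_2 = (0.0000, 0.8018, -0.5345, 0.2673)

q_1 = v_1/‖v_1‖ = (0, 2, 4, 2)/4.8990 = (0.0000, 0.4082, 0.8165, 0.4082).
r_{12} = q_1·v_2 = -1.2247.
u_2 = v_2 + 1.2247·q_1 = (0.0000, 4.5000, -3.0000, 1.5000).
‖u_2‖ = 5.6125, so q_2 = (0.0000, 0.8018, -0.5345, 0.2673).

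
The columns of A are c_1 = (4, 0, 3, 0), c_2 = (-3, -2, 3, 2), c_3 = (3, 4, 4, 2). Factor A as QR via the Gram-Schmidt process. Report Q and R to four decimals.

Q = [[0.8000, -0.4977, -0.1403], [0.0000, -0.3950, 0.8877], [0.6000, 0.6636, 0.1870], [0.0000, 0.3950, 0.3967]], R = [[5.0000, -0.6000, 4.8000], [0.0000, 5.0636, 0.3713], [0.0000, 0.0000, 4.6714]]

q_1 = c_1/‖c_1‖ = (4, 0, 3, 0)/5.0000 = (0.8000, 0.0000, 0.6000, 0.0000).
r_{12} = q_1·c_2 = -0.6000.
u_2 = c_2 + 0.6000·q_1 = (-2.5200, -2.0000, 3.3600, 2.0000).
‖u_2‖ = 5.0636, so q_2 = (-0.4977, -0.3950, 0.6636, 0.3950).
r_{13} = q_1·c_3 = 4.8000; r_{23} = q_2·c_3 = 0.3713.
u_3 = c_3 − 4.8000·q_1 − 0.3713·q_2 = (-0.6552, 4.1466, 0.8736, 1.8534).
‖u_3‖ = 4.6714, so q_3 = (-0.1403, 0.8877, 0.1870, 0.3967).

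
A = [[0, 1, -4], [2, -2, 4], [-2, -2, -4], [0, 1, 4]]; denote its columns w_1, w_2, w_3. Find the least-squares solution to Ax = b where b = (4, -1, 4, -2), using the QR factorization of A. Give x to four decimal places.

w_1 = (0, 2, -2, 0); ‖w_1‖ = 2.8284, so q_1 = (0.0000, 0.7071, -0.7071, 0.0000).
q_1·w_2 = 0.0000·1 + 0.7071·(-2) + (-0.7071)·(-2) + 0.0000·1 = 0.0000.
u_2 = w_2 + 0.0000·q_1 = (1.0000, -2.0000, -2.0000, 1.0000).
‖u_2‖ = 3.1623, so q_2 = (0.3162, -0.6325, -0.6325, 0.3162).
q_1·w_3 = 0.0000·(-4) + 0.7071·4 + (-0.7071)·(-4) + 0.0000·4 = 5.6569; q_2·w_3 = 0.3162·(-4) + (-0.6325)·4 + (-0.6325)·(-4) + 0.3162·4 = 0.0000.
u_3 = w_3 − 5.6569·q_1 − 0.0000·q_2 = (-4.0000, 0.0000, 0.0000, 4.0000).
‖u_3‖ = 5.6569, so q_3 = (-0.7071, 0.0000, 0.0000, 0.7071).
Qᵀb = (-3.5355, -1.2649, -4.2426).
Back-substitute: x_3 = -4.2426/5.6569 = -0.7500.
x_2 = (-1.2649 − 0.0000·(-0.7500))/3.1623 = -0.4000.
x_1 = (-3.5355 + 0.0000·(-0.4000) − 5.6569·(-0.7500))/2.8284 = 0.2500.

x = (0.2500, -0.4000, -0.7500)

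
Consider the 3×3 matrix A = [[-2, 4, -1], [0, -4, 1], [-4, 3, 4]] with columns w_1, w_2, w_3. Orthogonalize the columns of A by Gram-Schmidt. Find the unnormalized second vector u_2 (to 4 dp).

e_1 = w_1/‖w_1‖ = (-2, 0, -4)/4.4721 = (-0.4472, 0.0000, -0.8944).
r_{12} = e_1·w_2 = -4.4721.
u_2 = w_2 + 4.4721·e_1 = (2.0000, -4.0000, -1.0000).

u_2 = (2.0000, -4.0000, -1.0000)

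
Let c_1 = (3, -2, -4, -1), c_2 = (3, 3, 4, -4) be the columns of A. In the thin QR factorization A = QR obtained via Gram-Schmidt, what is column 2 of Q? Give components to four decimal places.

c_1 = (3, -2, -4, -1); ‖c_1‖ = 5.4772, so q_1 = (0.5477, -0.3651, -0.7303, -0.1826).
q_1·c_2 = 0.5477·3 + (-0.3651)·3 + (-0.7303)·4 + (-0.1826)·(-4) = -1.6432.
u_2 = c_2 + 1.6432·q_1 = (3.9000, 2.4000, 2.8000, -4.3000).
‖u_2‖ = 6.8775, so q_2 = (0.5671, 0.3490, 0.4071, -0.6252).

q_2 = (0.5671, 0.3490, 0.4071, -0.6252)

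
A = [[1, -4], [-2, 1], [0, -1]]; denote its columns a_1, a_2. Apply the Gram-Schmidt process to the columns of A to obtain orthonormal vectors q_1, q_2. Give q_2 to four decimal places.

q_2 = (-0.8520, -0.4260, -0.3043)

q_1 = a_1/‖a_1‖ = (1, -2, 0)/2.2361 = (0.4472, -0.8944, 0.0000).
r_{12} = q_1·a_2 = -2.6833.
u_2 = a_2 + 2.6833·q_1 = (-2.8000, -1.4000, -1.0000).
‖u_2‖ = 3.2863, so q_2 = (-0.8520, -0.4260, -0.3043).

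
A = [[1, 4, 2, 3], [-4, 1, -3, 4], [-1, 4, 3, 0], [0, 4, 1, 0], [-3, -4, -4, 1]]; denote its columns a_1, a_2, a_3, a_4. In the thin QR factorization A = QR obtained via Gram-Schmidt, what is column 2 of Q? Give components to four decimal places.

a_1 = (1, -4, -1, 0, -3); ‖a_1‖ = 5.1962, so q_1 = (0.1925, -0.7698, -0.1925, 0.0000, -0.5774).
q_1·a_2 = 0.1925·4 + (-0.7698)·1 + (-0.1925)·4 + 0.0000·4 + (-0.5774)·(-4) = 1.5396.
u_2 = a_2 − 1.5396·q_1 = (3.7037, 2.1852, 4.2963, 4.0000, -3.1111).
‖u_2‖ = 7.9139, so q_2 = (0.4680, 0.2761, 0.5429, 0.5054, -0.3931).

q_2 = (0.4680, 0.2761, 0.5429, 0.5054, -0.3931)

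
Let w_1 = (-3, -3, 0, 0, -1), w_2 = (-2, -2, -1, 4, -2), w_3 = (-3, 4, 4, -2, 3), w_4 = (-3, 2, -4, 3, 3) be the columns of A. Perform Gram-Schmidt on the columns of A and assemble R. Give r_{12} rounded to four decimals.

r_{12} = 3.2118

w_1 = (-3, -3, 0, 0, -1); ‖w_1‖ = 4.3589, so e_1 = (-0.6882, -0.6882, 0.0000, 0.0000, -0.2294).
r_{12} = e_1·w_2 = 3.2118.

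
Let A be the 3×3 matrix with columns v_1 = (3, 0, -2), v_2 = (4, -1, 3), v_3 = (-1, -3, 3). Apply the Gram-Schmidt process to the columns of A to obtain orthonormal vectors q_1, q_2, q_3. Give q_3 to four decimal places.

q_3 = (-0.1151, -0.9782, -0.1726)

v_1 = (3, 0, -2); ‖v_1‖ = 3.6056, so q_1 = (0.8321, 0.0000, -0.5547).
q_1·v_2 = 0.8321·4 + 0.0000·(-1) + (-0.5547)·3 = 1.6641.
u_2 = v_2 − 1.6641·q_1 = (2.6154, -1.0000, 3.9231).
‖u_2‖ = 4.8198, so q_2 = (0.5426, -0.2075, 0.8139).
q_1·v_3 = 0.8321·(-1) + 0.0000·(-3) + (-0.5547)·3 = -2.4962; q_2·v_3 = 0.5426·(-1) + (-0.2075)·(-3) + 0.8139·3 = 2.5216.
u_3 = v_3 + 2.4962·q_1 − 2.5216·q_2 = (-0.2914, -2.4768, -0.4371).
‖u_3‖ = 2.5319, so q_3 = (-0.1151, -0.9782, -0.1726).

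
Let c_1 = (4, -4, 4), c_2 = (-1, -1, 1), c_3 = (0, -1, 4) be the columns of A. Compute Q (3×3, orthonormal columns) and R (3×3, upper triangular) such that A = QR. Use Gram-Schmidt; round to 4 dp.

Q = [[0.5774, -0.8165, 0.0000], [-0.5774, -0.4082, 0.7071], [0.5774, 0.4082, 0.7071]], R = [[6.9282, 0.5774, 2.8868], [0.0000, 1.6330, 2.0412], [0.0000, 0.0000, 2.1213]]

c_1 = (4, -4, 4); ‖c_1‖ = 6.9282, so q_1 = (0.5774, -0.5774, 0.5774).
q_1·c_2 = 0.5774·(-1) + (-0.5774)·(-1) + 0.5774·1 = 0.5774.
u_2 = c_2 − 0.5774·q_1 = (-1.3333, -0.6667, 0.6667).
‖u_2‖ = 1.6330, so q_2 = (-0.8165, -0.4082, 0.4082).
q_1·c_3 = 0.5774·0 + (-0.5774)·(-1) + 0.5774·4 = 2.8868; q_2·c_3 = (-0.8165)·0 + (-0.4082)·(-1) + 0.4082·4 = 2.0412.
u_3 = c_3 − 2.8868·q_1 − 2.0412·q_2 = (0.0000, 1.5000, 1.5000).
‖u_3‖ = 2.1213, so q_3 = (0.0000, 0.7071, 0.7071).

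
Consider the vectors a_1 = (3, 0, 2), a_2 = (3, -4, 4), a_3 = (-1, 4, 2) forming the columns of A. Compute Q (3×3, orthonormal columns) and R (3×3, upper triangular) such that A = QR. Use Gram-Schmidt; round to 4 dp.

e_1 = a_1/‖a_1‖ = (3, 0, 2)/3.6056 = (0.8321, 0.0000, 0.5547).
r_{12} = e_1·a_2 = 4.7150.
u_2 = a_2 − 4.7150·e_1 = (-0.9231, -4.0000, 1.3846).
‖u_2‖ = 4.3323, so e_2 = (-0.2131, -0.9233, 0.3196).
r_{13} = e_1·a_3 = 0.2774; r_{23} = e_2·a_3 = -2.8409.
u_3 = a_3 − 0.2774·e_1 + 2.8409·e_2 = (-1.8361, 1.3770, 2.7541).
‖u_3‖ = 3.5850, so e_3 = (-0.5121, 0.3841, 0.7682).

Q = [[0.8321, -0.2131, -0.5121], [0.0000, -0.9233, 0.3841], [0.5547, 0.3196, 0.7682]], R = [[3.6056, 4.7150, 0.2774], [0.0000, 4.3323, -2.8409], [0.0000, 0.0000, 3.5850]]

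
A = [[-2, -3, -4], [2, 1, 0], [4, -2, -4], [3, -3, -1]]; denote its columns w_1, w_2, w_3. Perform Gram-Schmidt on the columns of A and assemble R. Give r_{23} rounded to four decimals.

e_1 = w_1/‖w_1‖ = (-2, 2, 4, 3)/5.7446 = (-0.3482, 0.3482, 0.6963, 0.5222).
r_{12} = e_1·w_2 = -1.5667.
u_2 = w_2 + 1.5667·e_1 = (-3.5455, 1.5455, -0.9091, -2.1818).
‖u_2‖ = 4.5327, so e_2 = (-0.7822, 0.3410, -0.2006, -0.4813).
r_{23} = e_2·w_3 = 4.4124.

r_{23} = 4.4124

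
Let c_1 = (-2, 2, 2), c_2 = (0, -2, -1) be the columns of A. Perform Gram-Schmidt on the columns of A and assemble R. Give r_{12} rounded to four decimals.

e_1 = c_1/‖c_1‖ = (-2, 2, 2)/3.4641 = (-0.5774, 0.5774, 0.5774).
r_{12} = e_1·c_2 = -1.7321.

r_{12} = -1.7321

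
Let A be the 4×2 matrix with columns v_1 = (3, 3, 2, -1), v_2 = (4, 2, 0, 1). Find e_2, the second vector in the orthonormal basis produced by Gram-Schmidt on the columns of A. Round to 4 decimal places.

e_2 = (0.6138, -0.0749, -0.5090, 0.5988)

v_1 = (3, 3, 2, -1); ‖v_1‖ = 4.7958, so e_1 = (0.6255, 0.6255, 0.4170, -0.2085).
e_1·v_2 = 0.6255·4 + 0.6255·2 + 0.4170·0 + (-0.2085)·1 = 3.5447.
u_2 = v_2 − 3.5447·e_1 = (1.7826, -0.2174, -1.4783, 1.7391).
‖u_2‖ = 2.9043, so e_2 = (0.6138, -0.0749, -0.5090, 0.5988).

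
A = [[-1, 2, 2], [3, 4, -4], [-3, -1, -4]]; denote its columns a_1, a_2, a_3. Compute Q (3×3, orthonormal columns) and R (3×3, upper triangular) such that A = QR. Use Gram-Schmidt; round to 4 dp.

Q = [[-0.2294, 0.7715, 0.5934], [0.6882, 0.5597, -0.4616], [-0.6882, 0.3025, -0.6594]], R = [[4.3589, 2.9824, -0.4588], [0.0000, 3.4793, -1.9060], [0.0000, 0.0000, 5.6707]]

e_1 = a_1/‖a_1‖ = (-1, 3, -3)/4.3589 = (-0.2294, 0.6882, -0.6882).
r_{12} = e_1·a_2 = 2.9824.
u_2 = a_2 − 2.9824·e_1 = (2.6842, 1.9474, 1.0526).
‖u_2‖ = 3.4793, so e_2 = (0.7715, 0.5597, 0.3025).
r_{13} = e_1·a_3 = -0.4588; r_{23} = e_2·a_3 = -1.9060.
u_3 = a_3 + 0.4588·e_1 + 1.9060·e_2 = (3.3652, -2.6174, -3.7391).
‖u_3‖ = 5.6707, so e_3 = (0.5934, -0.4616, -0.6594).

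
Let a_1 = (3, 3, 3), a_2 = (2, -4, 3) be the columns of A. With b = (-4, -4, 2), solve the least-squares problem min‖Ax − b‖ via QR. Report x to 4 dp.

a_1 = (3, 3, 3); ‖a_1‖ = 5.1962, so q_1 = (0.5774, 0.5774, 0.5774).
q_1·a_2 = 0.5774·2 + 0.5774·(-4) + 0.5774·3 = 0.5774.
u_2 = a_2 − 0.5774·q_1 = (1.6667, -4.3333, 2.6667).
‖u_2‖ = 5.3541, so q_2 = (0.3113, -0.8093, 0.4981).
Qᵀb = (-3.4641, 2.9883).
Back-substitute: x_2 = 2.9883/5.3541 = 0.5581.
x_1 = (-3.4641 − 0.5774·0.5581)/5.1962 = -0.7287.

x = (-0.7287, 0.5581)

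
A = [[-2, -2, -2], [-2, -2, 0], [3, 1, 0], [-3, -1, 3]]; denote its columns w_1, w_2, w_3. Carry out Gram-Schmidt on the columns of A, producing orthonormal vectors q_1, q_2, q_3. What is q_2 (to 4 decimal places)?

w_1 = (-2, -2, 3, -3); ‖w_1‖ = 5.0990, so q_1 = (-0.3922, -0.3922, 0.5883, -0.5883).
q_1·w_2 = (-0.3922)·(-2) + (-0.3922)·(-2) + 0.5883·1 + (-0.5883)·(-1) = 2.7456.
u_2 = w_2 − 2.7456·q_1 = (-0.9231, -0.9231, -0.6154, 0.6154).
‖u_2‖ = 1.5689, so q_2 = (-0.5883, -0.5883, -0.3922, 0.3922).

q_2 = (-0.5883, -0.5883, -0.3922, 0.3922)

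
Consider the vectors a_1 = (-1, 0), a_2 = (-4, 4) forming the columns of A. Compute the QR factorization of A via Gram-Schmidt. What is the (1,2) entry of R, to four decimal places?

r_{12} = 4.0000

a_1 = (-1, 0); ‖a_1‖ = 1.0000, so e_1 = (-1.0000, 0.0000).
r_{12} = e_1·a_2 = 4.0000.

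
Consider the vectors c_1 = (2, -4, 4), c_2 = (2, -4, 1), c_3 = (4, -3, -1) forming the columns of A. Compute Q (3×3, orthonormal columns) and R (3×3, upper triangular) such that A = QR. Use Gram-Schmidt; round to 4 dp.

c_1 = (2, -4, 4); ‖c_1‖ = 6.0000, so q_1 = (0.3333, -0.6667, 0.6667).
q_1·c_2 = 0.3333·2 + (-0.6667)·(-4) + 0.6667·1 = 4.0000.
u_2 = c_2 − 4.0000·q_1 = (0.6667, -1.3333, -1.6667).
‖u_2‖ = 2.2361, so q_2 = (0.2981, -0.5963, -0.7454).
q_1·c_3 = 0.3333·4 + (-0.6667)·(-3) + 0.6667·(-1) = 2.6667; q_2·c_3 = 0.2981·4 + (-0.5963)·(-3) + (-0.7454)·(-1) = 3.7268.
u_3 = c_3 − 2.6667·q_1 − 3.7268·q_2 = (2.0000, 1.0000, 0.0000).
‖u_3‖ = 2.2361, so q_3 = (0.8944, 0.4472, 0.0000).

Q = [[0.3333, 0.2981, 0.8944], [-0.6667, -0.5963, 0.4472], [0.6667, -0.7454, 0.0000]], R = [[6.0000, 4.0000, 2.6667], [0.0000, 2.2361, 3.7268], [0.0000, 0.0000, 2.2361]]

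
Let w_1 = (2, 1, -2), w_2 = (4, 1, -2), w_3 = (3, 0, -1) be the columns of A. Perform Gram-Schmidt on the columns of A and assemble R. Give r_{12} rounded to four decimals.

q_1 = w_1/‖w_1‖ = (2, 1, -2)/3.0000 = (0.6667, 0.3333, -0.6667).
r_{12} = q_1·w_2 = 4.3333.

r_{12} = 4.3333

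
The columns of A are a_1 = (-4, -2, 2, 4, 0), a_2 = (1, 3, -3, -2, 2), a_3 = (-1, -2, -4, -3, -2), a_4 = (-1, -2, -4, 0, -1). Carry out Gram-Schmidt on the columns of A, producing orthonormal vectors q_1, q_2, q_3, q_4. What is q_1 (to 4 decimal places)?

q_1 = (-0.6325, -0.3162, 0.3162, 0.6325, 0.0000)

a_1 = (-4, -2, 2, 4, 0); ‖a_1‖ = 6.3246, so q_1 = (-0.6325, -0.3162, 0.3162, 0.6325, 0.0000).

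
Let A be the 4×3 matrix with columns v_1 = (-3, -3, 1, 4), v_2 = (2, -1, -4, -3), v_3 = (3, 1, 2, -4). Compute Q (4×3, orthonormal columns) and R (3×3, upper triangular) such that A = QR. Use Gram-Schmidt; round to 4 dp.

Q = [[-0.5071, 0.0837, 0.2837], [-0.5071, -0.5924, -0.6249], [0.1690, -0.7792, 0.6031], [0.6761, -0.1867, -0.4066]], R = [[5.9161, -3.2116, -4.3948], [0.0000, 4.4369, -1.1527], [0.0000, 0.0000, 3.0589]]

v_1 = (-3, -3, 1, 4); ‖v_1‖ = 5.9161, so q_1 = (-0.5071, -0.5071, 0.1690, 0.6761).
q_1·v_2 = (-0.5071)·2 + (-0.5071)·(-1) + 0.1690·(-4) + 0.6761·(-3) = -3.2116.
u_2 = v_2 + 3.2116·q_1 = (0.3714, -2.6286, -3.4571, -0.8286).
‖u_2‖ = 4.4369, so q_2 = (0.0837, -0.5924, -0.7792, -0.1867).
q_1·v_3 = (-0.5071)·3 + (-0.5071)·1 + 0.1690·2 + 0.6761·(-4) = -4.3948; q_2·v_3 = 0.0837·3 + (-0.5924)·1 + (-0.7792)·2 + (-0.1867)·(-4) = -1.1527.
u_3 = v_3 + 4.3948·q_1 + 1.1527·q_2 = (0.8679, -1.9115, 1.8447, -1.2438).
‖u_3‖ = 3.0589, so q_3 = (0.2837, -0.6249, 0.6031, -0.4066).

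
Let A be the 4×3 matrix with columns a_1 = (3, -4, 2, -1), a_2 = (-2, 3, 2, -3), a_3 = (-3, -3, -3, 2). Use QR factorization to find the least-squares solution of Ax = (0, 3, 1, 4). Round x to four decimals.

x = (-0.8551, -0.7689, -0.6390)

e_1 = a_1/‖a_1‖ = (3, -4, 2, -1)/5.4772 = (0.5477, -0.7303, 0.3651, -0.1826).
r_{12} = e_1·a_2 = -2.0083.
u_2 = a_2 + 2.0083·e_1 = (-0.9000, 1.5333, 2.7333, -3.3667).
‖u_2‖ = 4.6869, so e_2 = (-0.1920, 0.3272, 0.5832, -0.7183).
r_{13} = e_1·a_3 = -0.9129; r_{23} = e_2·a_3 = -3.5916.
u_3 = a_3 + 0.9129·e_1 + 3.5916·e_2 = (-3.1897, -2.4917, -0.5721, -0.7466).
‖u_3‖ = 4.1554, so e_3 = (-0.7676, -0.5996, -0.1377, -0.1797).
Qᵀb = (-2.5560, -1.3086, -2.6552).
Back-substitute: x_3 = -2.6552/4.1554 = -0.6390.
x_2 = (-1.3086 + 3.5916·(-0.6390))/4.6869 = -0.7689.
x_1 = (-2.5560 + 2.0083·(-0.7689) + 0.9129·(-0.6390))/5.4772 = -0.8551.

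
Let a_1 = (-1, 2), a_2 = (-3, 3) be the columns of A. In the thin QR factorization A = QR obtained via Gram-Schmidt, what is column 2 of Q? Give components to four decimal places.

a_1 = (-1, 2); ‖a_1‖ = 2.2361, so q_1 = (-0.4472, 0.8944).
q_1·a_2 = (-0.4472)·(-3) + 0.8944·3 = 4.0249.
u_2 = a_2 − 4.0249·q_1 = (-1.2000, -0.6000).
‖u_2‖ = 1.3416, so q_2 = (-0.8944, -0.4472).

q_2 = (-0.8944, -0.4472)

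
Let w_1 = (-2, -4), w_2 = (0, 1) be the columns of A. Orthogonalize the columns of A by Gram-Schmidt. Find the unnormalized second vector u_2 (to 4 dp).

q_1 = w_1/‖w_1‖ = (-2, -4)/4.4721 = (-0.4472, -0.8944).
r_{12} = q_1·w_2 = -0.8944.
u_2 = w_2 + 0.8944·q_1 = (-0.4000, 0.2000).

u_2 = (-0.4000, 0.2000)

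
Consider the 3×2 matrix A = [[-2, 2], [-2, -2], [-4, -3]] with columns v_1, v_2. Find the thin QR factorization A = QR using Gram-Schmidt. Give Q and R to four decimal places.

v_1 = (-2, -2, -4); ‖v_1‖ = 4.8990, so q_1 = (-0.4082, -0.4082, -0.8165).
q_1·v_2 = (-0.4082)·2 + (-0.4082)·(-2) + (-0.8165)·(-3) = 2.4495.
u_2 = v_2 − 2.4495·q_1 = (3.0000, -1.0000, -1.0000).
‖u_2‖ = 3.3166, so q_2 = (0.9045, -0.3015, -0.3015).

Q = [[-0.4082, 0.9045], [-0.4082, -0.3015], [-0.8165, -0.3015]], R = [[4.8990, 2.4495], [0.0000, 3.3166]]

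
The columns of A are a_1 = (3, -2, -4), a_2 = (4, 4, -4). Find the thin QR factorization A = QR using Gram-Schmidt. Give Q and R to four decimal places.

q_1 = a_1/‖a_1‖ = (3, -2, -4)/5.3852 = (0.5571, -0.3714, -0.7428).
r_{12} = q_1·a_2 = 3.7139.
u_2 = a_2 − 3.7139·q_1 = (1.9310, 5.3793, -1.2414).
‖u_2‖ = 5.8487, so q_2 = (0.3302, 0.9197, -0.2122).

Q = [[0.5571, 0.3302], [-0.3714, 0.9197], [-0.7428, -0.2122]], R = [[5.3852, 3.7139], [0.0000, 5.8487]]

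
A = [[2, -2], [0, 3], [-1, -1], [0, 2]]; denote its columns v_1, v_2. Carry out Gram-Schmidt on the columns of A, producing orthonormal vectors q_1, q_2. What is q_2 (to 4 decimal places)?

v_1 = (2, 0, -1, 0); ‖v_1‖ = 2.2361, so q_1 = (0.8944, 0.0000, -0.4472, 0.0000).
q_1·v_2 = 0.8944·(-2) + 0.0000·3 + (-0.4472)·(-1) + 0.0000·2 = -1.3416.
u_2 = v_2 + 1.3416·q_1 = (-0.8000, 3.0000, -1.6000, 2.0000).
‖u_2‖ = 4.0249, so q_2 = (-0.1988, 0.7454, -0.3975, 0.4969).

q_2 = (-0.1988, 0.7454, -0.3975, 0.4969)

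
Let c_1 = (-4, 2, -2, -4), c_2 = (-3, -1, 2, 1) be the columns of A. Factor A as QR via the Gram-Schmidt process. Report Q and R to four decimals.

q_1 = c_1/‖c_1‖ = (-4, 2, -2, -4)/6.3246 = (-0.6325, 0.3162, -0.3162, -0.6325).
r_{12} = q_1·c_2 = 0.3162.
u_2 = c_2 − 0.3162·q_1 = (-2.8000, -1.1000, 2.1000, 1.2000).
‖u_2‖ = 3.8601, so q_2 = (-0.7254, -0.2850, 0.5440, 0.3109).

Q = [[-0.6325, -0.7254], [0.3162, -0.2850], [-0.3162, 0.5440], [-0.6325, 0.3109]], R = [[6.3246, 0.3162], [0.0000, 3.8601]]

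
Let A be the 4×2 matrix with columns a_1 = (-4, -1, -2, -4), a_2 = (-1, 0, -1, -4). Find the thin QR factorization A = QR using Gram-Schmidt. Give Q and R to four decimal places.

Q = [[-0.6576, 0.6215], [-0.1644, 0.2681], [-0.3288, 0.0853], [-0.6576, -0.7312]], R = [[6.0828, 3.6168], [0.0000, 2.2179]]

a_1 = (-4, -1, -2, -4); ‖a_1‖ = 6.0828, so e_1 = (-0.6576, -0.1644, -0.3288, -0.6576).
e_1·a_2 = (-0.6576)·(-1) + (-0.1644)·0 + (-0.3288)·(-1) + (-0.6576)·(-4) = 3.6168.
u_2 = a_2 − 3.6168·e_1 = (1.3784, 0.5946, 0.1892, -1.6216).
‖u_2‖ = 2.2179, so e_2 = (0.6215, 0.2681, 0.0853, -0.7312).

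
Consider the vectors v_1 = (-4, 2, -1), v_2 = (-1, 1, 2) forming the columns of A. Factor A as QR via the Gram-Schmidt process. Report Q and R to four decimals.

Q = [[-0.8729, -0.1040], [0.4364, 0.2705], [-0.2182, 0.9571]], R = [[4.5826, 0.8729], [0.0000, 2.2887]]

e_1 = v_1/‖v_1‖ = (-4, 2, -1)/4.5826 = (-0.8729, 0.4364, -0.2182).
r_{12} = e_1·v_2 = 0.8729.
u_2 = v_2 − 0.8729·e_1 = (-0.2381, 0.6190, 2.1905).
‖u_2‖ = 2.2887, so e_2 = (-0.1040, 0.2705, 0.9571).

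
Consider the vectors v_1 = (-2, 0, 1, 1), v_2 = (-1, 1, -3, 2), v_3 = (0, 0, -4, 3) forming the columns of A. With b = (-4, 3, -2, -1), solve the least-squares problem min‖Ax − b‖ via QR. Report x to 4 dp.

x = (-0.2304, 3.8217, -2.5609)

q_1 = v_1/‖v_1‖ = (-2, 0, 1, 1)/2.4495 = (-0.8165, 0.0000, 0.4082, 0.4082).
r_{12} = q_1·v_2 = 0.4082.
u_2 = v_2 − 0.4082·q_1 = (-0.6667, 1.0000, -3.1667, 1.8333).
‖u_2‖ = 3.8514, so q_2 = (-0.1731, 0.2596, -0.8222, 0.4760).
r_{13} = q_1·v_3 = -0.4082; r_{23} = q_2·v_3 = 4.7169.
u_3 = v_3 + 0.4082·q_1 − 4.7169·q_2 = (0.4831, -1.2247, 0.0449, 0.9213).
‖u_3‖ = 1.6076, so q_3 = (0.3005, -0.7618, 0.0280, 0.5731).
Qᵀb = (2.0412, 2.6397, -4.1168).
Back-substitute: x_3 = -4.1168/1.6076 = -2.5609.
x_2 = (2.6397 − 4.7169·(-2.5609))/3.8514 = 3.8217.
x_1 = (2.0412 − 0.4082·3.8217 + 0.4082·(-2.5609))/2.4495 = -0.2304.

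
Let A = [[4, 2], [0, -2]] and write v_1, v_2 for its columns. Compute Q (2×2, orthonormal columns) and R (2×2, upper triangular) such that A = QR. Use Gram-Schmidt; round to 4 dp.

Q = [[1.0000, 0.0000], [0.0000, -1.0000]], R = [[4.0000, 2.0000], [0.0000, 2.0000]]

v_1 = (4, 0); ‖v_1‖ = 4.0000, so e_1 = (1.0000, 0.0000).
e_1·v_2 = 1.0000·2 + 0.0000·(-2) = 2.0000.
u_2 = v_2 − 2.0000·e_1 = (0.0000, -2.0000).
‖u_2‖ = 2.0000, so e_2 = (0.0000, -1.0000).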